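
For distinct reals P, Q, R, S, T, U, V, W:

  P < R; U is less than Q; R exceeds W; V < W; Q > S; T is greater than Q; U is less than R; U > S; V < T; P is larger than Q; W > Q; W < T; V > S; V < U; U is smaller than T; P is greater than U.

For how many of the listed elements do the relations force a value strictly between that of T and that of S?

4

The relations place S below T. An element lies strictly between them when it is forced above S and also forced below T.
Above S: {V, U, Q, P, W, R}. Below T: {V, U, Q, W}.
Intersection: {V, U, Q, W} — 4.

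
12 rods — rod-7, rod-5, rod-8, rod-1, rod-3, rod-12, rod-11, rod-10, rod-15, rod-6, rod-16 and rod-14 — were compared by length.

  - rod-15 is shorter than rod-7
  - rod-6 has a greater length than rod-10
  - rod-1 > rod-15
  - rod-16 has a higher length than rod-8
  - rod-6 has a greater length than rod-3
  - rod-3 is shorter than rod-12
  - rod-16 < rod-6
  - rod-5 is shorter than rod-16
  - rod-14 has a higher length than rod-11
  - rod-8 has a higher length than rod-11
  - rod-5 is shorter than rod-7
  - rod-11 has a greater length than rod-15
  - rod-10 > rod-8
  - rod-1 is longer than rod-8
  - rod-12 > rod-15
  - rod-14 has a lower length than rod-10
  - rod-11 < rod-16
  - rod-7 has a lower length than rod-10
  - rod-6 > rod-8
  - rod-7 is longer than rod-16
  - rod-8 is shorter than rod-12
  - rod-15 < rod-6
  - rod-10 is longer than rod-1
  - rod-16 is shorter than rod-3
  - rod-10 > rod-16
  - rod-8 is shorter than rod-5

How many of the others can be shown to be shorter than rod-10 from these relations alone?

Directly below rod-10: rod-8, rod-14, rod-16, rod-7, rod-1.
One step further: rod-15, rod-11, rod-5 (8 so far).
No other element is forced below rod-10 by the given relations, so the count is 8.

8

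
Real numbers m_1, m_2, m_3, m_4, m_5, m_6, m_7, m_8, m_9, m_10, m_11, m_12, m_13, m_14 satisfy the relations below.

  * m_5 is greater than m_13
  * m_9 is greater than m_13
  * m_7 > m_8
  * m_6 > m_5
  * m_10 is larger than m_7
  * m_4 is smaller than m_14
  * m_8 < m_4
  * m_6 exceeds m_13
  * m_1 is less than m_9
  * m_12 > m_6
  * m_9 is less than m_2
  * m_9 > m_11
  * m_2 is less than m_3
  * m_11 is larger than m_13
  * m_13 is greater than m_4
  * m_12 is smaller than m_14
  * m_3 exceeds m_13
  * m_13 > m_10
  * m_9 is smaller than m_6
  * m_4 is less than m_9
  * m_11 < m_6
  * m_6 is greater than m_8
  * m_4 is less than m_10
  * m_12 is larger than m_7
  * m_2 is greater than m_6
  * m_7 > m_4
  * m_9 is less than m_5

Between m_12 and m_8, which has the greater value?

Following the relations from m_8: m_8 < m_4 < m_7 < m_10 < m_13 < m_11 < m_9 < m_5 < m_6 < m_12.
So m_8 < m_12; m_12 is the larger of the two.

m_12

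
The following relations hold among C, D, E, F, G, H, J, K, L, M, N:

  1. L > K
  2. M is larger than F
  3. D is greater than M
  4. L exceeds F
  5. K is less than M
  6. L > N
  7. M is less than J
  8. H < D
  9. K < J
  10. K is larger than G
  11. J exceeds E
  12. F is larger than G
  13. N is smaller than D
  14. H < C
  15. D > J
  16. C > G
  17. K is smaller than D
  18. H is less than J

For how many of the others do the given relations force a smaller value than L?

The elements the relations force below L are G, K, F, N — no chain reaches any other.
That is 4.

4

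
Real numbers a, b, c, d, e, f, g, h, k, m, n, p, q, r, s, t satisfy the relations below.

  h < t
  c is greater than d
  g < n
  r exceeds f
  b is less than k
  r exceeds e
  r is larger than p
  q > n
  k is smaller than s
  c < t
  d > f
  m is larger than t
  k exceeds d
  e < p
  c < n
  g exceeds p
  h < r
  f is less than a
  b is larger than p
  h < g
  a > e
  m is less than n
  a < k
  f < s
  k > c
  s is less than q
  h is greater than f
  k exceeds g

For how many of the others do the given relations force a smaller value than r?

4

Directly below r: f, h, e, p.
No other element is forced below r by the given relations, so the count is 4.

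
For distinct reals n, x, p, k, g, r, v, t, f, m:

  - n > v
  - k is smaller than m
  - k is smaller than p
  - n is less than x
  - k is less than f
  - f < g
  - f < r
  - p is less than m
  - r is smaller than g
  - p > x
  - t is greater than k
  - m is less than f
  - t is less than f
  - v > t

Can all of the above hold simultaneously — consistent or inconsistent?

consistent

Every relation is compatible with k < t < v < n < x < p < m < f < r < g; the set is consistent.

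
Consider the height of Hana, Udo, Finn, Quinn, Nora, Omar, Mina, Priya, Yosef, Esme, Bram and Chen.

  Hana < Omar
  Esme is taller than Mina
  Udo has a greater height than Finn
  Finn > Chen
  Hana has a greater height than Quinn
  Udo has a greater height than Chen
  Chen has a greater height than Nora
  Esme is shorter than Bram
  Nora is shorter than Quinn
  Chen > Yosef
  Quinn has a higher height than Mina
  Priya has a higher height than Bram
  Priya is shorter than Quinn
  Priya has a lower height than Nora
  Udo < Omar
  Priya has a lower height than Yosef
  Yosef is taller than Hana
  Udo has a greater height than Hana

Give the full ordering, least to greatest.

Mina < Esme < Bram < Priya < Nora < Quinn < Hana < Yosef < Chen < Finn < Udo < Omar

Each adjacent pair is fixed by a given relation: Mina < Esme; Esme < Bram; Bram < Priya; Priya < Nora; Nora < Quinn; Quinn < Hana; Hana < Yosef; Yosef < Chen; Chen < Finn; Finn < Udo; Udo < Omar. Chaining them end to end gives the full order.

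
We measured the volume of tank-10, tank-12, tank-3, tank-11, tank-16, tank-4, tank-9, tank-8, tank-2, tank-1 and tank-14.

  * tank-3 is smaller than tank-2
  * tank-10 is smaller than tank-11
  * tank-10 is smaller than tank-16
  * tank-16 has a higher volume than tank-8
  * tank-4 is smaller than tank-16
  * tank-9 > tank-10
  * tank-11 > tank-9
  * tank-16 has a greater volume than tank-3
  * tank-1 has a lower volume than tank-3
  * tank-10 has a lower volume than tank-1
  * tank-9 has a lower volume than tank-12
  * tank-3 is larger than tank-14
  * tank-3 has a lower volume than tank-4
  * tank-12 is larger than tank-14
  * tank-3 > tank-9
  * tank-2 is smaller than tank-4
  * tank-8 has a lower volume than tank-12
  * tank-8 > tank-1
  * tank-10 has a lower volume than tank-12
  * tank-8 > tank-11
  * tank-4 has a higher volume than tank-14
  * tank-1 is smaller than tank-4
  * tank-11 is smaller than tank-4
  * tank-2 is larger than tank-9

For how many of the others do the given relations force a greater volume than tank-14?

From tank-14 the given relations immediately reach tank-3, tank-12, tank-4.
From those, tank-2, tank-16 — 5 in total.
Nothing else is reachable above tank-14; 5 in all.

5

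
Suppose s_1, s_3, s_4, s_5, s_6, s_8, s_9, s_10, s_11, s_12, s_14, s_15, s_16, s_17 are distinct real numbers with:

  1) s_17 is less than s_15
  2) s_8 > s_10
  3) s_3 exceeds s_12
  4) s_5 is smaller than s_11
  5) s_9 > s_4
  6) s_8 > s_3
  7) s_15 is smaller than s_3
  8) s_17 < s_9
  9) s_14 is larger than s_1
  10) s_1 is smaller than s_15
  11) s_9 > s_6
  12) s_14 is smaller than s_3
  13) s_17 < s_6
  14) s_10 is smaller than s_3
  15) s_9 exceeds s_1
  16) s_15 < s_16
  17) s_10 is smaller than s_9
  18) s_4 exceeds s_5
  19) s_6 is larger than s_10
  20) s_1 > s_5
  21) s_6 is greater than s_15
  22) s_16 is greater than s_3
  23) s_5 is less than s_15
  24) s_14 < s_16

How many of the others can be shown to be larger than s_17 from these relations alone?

The elements the relations force above s_17 are s_15, s_6, s_9, s_3, s_8, s_16 — no chain reaches any other.
That is 6.

6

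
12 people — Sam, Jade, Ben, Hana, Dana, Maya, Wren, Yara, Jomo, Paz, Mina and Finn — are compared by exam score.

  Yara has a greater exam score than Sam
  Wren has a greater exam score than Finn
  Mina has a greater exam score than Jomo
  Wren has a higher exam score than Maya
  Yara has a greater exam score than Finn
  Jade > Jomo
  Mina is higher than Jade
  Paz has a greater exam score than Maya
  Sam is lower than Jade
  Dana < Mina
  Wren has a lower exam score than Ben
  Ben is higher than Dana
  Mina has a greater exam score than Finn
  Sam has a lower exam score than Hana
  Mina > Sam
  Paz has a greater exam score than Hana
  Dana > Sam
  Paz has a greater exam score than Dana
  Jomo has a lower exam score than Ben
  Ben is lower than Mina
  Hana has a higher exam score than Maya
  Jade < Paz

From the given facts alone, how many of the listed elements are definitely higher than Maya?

5

Directly above Maya: Wren, Hana, Paz.
One step further: Ben (4 so far).
One step further: Mina (5 so far).
No other element is forced above Maya by the given relations, so the count is 5.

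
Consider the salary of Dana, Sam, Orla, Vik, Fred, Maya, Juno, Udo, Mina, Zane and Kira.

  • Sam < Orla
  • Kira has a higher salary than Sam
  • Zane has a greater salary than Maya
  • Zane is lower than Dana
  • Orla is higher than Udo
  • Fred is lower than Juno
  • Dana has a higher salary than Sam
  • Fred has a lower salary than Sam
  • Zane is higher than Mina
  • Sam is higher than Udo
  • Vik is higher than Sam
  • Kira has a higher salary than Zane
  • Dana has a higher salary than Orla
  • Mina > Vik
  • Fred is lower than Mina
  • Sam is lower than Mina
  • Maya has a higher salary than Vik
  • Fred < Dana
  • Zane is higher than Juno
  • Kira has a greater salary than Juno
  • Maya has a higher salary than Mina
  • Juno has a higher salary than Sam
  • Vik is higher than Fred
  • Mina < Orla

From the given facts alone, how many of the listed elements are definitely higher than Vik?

6

Directly above Vik: Mina, Maya.
One step further: Orla, Zane (4 so far).
One step further: Kira, Dana (6 so far).
Nothing else is reachable above Vik; 6 in all.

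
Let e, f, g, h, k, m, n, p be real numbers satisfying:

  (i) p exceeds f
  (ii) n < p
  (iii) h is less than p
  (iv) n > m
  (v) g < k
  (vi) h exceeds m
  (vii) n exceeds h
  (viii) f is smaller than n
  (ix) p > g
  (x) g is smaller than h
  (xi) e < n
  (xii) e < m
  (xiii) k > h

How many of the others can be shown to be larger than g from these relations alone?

4

The elements the relations force above g are h, k, n, p — no chain reaches any other.
That is 4.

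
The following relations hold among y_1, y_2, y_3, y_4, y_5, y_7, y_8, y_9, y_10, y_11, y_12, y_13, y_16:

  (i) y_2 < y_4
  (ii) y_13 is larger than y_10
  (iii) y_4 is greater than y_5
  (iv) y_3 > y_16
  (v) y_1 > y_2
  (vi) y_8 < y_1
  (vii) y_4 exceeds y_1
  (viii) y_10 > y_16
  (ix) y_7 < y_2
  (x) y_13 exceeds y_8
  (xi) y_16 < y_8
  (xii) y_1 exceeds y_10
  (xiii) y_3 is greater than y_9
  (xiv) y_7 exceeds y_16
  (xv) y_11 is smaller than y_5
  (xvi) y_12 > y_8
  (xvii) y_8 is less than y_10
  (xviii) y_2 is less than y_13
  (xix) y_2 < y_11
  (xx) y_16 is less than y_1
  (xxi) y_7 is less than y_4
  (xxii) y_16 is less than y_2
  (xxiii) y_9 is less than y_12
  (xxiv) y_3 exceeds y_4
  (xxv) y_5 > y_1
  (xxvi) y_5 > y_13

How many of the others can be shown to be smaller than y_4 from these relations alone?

The elements the relations force below y_4 are y_16, y_8, y_7, y_2, y_10, y_11, y_13, y_1, y_5 — no chain reaches any other.
That is 9.

9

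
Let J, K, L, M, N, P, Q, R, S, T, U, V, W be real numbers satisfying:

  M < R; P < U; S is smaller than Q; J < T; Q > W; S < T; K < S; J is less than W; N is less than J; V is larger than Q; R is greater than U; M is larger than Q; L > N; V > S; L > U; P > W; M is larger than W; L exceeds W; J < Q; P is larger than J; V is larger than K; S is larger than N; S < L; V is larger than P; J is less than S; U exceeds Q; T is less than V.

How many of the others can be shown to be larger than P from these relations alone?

From P the given relations immediately reach V, U.
From those, L, R — 4 in total.
No other element is forced above P by the given relations, so the count is 4.

4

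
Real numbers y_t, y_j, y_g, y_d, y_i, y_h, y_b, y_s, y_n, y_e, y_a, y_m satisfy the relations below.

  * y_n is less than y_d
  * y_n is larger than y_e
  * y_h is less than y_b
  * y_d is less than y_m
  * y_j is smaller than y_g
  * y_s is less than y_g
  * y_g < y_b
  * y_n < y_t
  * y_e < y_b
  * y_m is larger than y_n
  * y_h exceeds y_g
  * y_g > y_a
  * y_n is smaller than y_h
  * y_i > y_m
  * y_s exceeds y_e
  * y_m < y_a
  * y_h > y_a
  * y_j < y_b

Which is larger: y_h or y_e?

y_h

Link the given pairs in sequence: y_e < y_n; y_n < y_d; y_d < y_m; y_m < y_a; y_a < y_g; y_g < y_h.
Chaining these gives y_e < y_n < y_d < y_m < y_a < y_g < y_h.
So y_e < y_h; y_h is the larger of the two.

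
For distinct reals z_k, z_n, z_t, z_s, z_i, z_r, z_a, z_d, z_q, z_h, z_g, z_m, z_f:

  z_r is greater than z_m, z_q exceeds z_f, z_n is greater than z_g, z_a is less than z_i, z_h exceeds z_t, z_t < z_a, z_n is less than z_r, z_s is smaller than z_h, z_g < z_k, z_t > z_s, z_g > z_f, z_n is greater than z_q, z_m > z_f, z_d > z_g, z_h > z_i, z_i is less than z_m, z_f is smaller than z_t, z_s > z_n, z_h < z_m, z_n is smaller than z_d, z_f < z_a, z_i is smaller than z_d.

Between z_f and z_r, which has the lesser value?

z_f

z_f < z_q < z_n < z_s < z_t < z_a < z_i < z_h < z_m < z_r, by transitivity through z_q, z_n, z_s, z_t, z_a, z_i, z_h, z_m.
So z_f < z_r; z_f is the smaller of the two.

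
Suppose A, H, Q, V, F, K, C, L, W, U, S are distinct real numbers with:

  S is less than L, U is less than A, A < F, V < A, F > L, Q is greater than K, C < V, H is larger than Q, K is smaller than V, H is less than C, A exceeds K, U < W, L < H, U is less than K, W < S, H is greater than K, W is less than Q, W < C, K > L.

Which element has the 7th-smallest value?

H

The consecutive relations fix a unique order: U < W < S < L < K < Q < H < C < V < A < F.
The 7th smallest is H.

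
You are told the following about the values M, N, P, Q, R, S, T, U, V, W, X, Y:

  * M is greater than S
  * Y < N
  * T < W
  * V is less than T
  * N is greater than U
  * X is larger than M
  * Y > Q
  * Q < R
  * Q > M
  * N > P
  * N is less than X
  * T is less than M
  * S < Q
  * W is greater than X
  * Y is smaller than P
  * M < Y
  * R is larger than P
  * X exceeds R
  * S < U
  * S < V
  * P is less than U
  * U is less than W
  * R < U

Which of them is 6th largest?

The consecutive relations fix a unique order: S < V < T < M < Q < Y < P < R < U < N < X < W.
Counting 6 from the largest end gives P.

P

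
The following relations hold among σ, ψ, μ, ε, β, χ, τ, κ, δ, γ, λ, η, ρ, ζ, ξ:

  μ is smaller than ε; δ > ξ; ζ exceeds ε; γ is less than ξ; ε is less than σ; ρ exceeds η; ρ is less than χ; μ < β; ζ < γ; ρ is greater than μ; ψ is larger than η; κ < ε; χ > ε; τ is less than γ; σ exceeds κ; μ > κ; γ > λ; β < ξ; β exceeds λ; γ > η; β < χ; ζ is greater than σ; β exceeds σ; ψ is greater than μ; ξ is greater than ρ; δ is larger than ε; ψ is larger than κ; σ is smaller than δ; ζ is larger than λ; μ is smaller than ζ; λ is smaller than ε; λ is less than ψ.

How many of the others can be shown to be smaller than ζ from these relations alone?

5

Directly below ζ: λ, μ, ε, σ.
One step further: κ (5 so far).
Nothing else is reachable below ζ; 5 in all.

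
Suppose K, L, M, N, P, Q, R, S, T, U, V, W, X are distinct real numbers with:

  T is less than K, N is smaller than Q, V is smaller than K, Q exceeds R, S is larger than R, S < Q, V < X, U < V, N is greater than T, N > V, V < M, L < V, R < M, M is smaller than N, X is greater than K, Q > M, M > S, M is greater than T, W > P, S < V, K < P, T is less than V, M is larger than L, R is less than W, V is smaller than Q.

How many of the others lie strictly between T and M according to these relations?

Chaining upward from T reaches: V, K, P, W, N, X, Q.
Chaining downward from M reaches: L, R, S, U, V.
Strictly between T and M are those in both lists: V — 1 element.

1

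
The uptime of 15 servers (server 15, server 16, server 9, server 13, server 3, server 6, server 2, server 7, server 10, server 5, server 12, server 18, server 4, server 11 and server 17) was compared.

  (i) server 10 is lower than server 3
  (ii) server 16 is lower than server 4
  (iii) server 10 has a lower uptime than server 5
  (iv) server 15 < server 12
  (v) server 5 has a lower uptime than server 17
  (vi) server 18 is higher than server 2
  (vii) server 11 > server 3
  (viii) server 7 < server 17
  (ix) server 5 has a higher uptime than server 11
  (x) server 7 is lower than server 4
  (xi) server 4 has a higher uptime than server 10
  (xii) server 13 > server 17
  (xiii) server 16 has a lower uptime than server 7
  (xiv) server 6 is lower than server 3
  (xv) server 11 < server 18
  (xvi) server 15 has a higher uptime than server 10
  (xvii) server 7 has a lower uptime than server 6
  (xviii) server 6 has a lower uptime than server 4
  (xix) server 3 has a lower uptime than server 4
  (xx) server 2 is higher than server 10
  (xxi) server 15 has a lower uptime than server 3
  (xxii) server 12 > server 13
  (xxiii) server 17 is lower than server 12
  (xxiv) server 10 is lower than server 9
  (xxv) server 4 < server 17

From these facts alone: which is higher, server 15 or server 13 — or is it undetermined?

server 13

Chaining the given relations: server 15 < server 3 < server 11 < server 5 < server 17 < server 13.
So server 13 is higher.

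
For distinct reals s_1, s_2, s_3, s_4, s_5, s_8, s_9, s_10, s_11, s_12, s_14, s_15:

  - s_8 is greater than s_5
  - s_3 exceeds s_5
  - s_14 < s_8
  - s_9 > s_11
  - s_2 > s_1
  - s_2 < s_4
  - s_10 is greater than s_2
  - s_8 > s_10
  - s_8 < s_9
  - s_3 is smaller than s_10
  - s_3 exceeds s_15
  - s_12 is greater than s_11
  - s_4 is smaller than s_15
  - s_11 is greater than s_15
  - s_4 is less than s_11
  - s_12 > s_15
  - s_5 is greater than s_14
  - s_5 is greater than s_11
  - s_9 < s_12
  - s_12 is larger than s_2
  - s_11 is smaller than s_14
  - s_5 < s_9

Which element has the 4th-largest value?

s_10

Piecing the relations together gives one ordering: s_1 < s_2 < s_4 < s_15 < s_11 < s_14 < s_5 < s_3 < s_10 < s_8 < s_9 < s_12.
The 4th largest is s_10.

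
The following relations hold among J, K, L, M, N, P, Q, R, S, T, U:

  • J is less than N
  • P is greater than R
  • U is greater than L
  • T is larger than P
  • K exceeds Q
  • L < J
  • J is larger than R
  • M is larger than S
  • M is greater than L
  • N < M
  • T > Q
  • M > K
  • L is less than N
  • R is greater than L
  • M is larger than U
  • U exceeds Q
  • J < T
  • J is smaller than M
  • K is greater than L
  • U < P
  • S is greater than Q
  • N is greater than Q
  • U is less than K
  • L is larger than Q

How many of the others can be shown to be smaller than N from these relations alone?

4

Directly below N: Q, L, J.
One step further: R (4 so far).
No other element is forced below N by the given relations, so the count is 4.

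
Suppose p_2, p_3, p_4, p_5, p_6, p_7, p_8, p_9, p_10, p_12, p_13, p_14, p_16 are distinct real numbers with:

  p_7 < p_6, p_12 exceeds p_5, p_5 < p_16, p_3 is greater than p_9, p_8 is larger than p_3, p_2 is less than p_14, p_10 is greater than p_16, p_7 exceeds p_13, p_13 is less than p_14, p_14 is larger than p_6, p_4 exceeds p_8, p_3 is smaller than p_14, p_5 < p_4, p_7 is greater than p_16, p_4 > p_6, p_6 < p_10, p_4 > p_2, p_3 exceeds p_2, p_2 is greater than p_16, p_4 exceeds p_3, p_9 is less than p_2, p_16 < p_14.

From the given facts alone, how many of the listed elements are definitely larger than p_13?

5

The elements the relations force above p_13 are p_7, p_6, p_4, p_10, p_14 — no chain reaches any other.
That is 5.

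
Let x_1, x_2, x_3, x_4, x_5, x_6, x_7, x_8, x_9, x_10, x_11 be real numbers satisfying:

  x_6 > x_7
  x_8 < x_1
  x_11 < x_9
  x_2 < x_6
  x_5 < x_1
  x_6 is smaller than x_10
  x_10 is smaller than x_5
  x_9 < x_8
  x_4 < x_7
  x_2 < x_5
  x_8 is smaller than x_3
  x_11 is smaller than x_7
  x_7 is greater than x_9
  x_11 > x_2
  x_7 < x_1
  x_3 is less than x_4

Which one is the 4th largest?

x_6

The consecutive relations fix a unique order: x_2 < x_11 < x_9 < x_8 < x_3 < x_4 < x_7 < x_6 < x_10 < x_5 < x_1.
The 4th largest is x_6.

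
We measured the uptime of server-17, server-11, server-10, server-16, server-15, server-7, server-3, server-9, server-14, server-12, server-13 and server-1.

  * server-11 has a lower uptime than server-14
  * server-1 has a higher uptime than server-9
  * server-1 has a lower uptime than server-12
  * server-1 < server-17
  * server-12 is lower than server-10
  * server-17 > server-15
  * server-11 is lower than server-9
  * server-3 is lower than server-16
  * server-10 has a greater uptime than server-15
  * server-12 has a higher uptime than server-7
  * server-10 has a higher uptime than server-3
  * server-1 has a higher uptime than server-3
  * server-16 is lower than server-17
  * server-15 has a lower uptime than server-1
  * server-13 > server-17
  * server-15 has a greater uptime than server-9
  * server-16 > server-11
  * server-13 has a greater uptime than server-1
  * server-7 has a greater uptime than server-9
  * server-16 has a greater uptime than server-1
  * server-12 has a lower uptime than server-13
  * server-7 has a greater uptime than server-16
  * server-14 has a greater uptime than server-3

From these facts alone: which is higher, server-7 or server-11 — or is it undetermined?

The relevant relations are server-11 < server-9; server-9 < server-15; server-15 < server-1; server-1 < server-16; server-16 < server-7.
Chaining these gives server-11 < server-9 < server-15 < server-1 < server-16 < server-7.
So server-7 is higher.

server-7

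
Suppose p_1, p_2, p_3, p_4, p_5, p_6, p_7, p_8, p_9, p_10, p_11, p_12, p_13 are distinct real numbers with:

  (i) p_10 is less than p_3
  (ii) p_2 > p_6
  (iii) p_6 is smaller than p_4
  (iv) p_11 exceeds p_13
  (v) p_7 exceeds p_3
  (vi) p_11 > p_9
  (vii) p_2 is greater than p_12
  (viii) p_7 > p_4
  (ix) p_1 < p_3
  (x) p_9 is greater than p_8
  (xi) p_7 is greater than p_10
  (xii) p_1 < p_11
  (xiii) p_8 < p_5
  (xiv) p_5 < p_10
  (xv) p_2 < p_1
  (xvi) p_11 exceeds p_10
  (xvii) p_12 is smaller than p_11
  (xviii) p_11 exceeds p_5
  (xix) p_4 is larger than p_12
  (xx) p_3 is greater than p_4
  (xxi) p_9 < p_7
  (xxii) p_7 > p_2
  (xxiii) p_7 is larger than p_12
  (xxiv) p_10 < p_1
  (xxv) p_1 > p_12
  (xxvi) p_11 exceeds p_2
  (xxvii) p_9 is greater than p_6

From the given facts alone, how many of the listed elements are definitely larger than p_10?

4

Directly above p_10: p_1, p_11, p_3, p_7.
Nothing else is reachable above p_10; 4 in all.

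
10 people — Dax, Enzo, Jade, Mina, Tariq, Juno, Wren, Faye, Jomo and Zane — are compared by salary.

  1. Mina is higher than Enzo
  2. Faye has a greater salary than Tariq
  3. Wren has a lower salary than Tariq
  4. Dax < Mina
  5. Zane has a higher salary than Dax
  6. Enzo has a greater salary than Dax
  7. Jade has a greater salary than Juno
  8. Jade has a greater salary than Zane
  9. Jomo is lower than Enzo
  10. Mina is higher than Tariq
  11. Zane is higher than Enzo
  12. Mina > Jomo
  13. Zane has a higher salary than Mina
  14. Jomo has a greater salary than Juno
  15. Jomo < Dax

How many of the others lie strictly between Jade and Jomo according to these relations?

4

Chaining upward from Jomo reaches: Dax, Enzo, Mina, Zane.
Chaining downward from Jade reaches: Juno, Wren, Dax, Enzo, Tariq, Mina, Zane.
Strictly between Jomo and Jade are those in both lists: Dax, Enzo, Mina, Zane — 4 elements.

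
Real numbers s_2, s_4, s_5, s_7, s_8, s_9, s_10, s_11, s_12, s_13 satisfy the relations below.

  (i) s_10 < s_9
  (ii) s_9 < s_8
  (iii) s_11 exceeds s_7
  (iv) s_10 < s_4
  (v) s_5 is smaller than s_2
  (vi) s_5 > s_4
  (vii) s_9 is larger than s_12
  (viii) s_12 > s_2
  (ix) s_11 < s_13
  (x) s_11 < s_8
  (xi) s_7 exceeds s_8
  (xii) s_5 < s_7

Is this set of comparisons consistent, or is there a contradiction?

Chaining the given relations yields s_8 < s_7 < s_11, so s_8 < s_11. But one relation states s_11 < s_8. These cannot both hold.

inconsistent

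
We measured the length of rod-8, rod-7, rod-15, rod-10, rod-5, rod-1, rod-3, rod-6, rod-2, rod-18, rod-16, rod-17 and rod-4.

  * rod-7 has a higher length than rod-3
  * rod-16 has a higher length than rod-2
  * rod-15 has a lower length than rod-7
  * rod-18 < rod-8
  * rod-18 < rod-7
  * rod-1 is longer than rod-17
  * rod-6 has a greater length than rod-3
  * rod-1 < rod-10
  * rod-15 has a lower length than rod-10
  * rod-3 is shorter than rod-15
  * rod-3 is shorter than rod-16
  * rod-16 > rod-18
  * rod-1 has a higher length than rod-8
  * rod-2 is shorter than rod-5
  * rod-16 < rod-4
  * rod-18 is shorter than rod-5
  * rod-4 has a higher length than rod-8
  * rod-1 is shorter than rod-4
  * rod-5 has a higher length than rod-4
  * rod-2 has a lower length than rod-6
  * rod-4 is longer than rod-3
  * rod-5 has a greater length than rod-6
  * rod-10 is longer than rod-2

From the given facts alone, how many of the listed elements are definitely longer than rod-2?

5

From rod-2 the given relations immediately reach rod-16, rod-10, rod-6, rod-5.
From those, rod-4 — 5 in total.
Nothing else is reachable above rod-2; 5 in all.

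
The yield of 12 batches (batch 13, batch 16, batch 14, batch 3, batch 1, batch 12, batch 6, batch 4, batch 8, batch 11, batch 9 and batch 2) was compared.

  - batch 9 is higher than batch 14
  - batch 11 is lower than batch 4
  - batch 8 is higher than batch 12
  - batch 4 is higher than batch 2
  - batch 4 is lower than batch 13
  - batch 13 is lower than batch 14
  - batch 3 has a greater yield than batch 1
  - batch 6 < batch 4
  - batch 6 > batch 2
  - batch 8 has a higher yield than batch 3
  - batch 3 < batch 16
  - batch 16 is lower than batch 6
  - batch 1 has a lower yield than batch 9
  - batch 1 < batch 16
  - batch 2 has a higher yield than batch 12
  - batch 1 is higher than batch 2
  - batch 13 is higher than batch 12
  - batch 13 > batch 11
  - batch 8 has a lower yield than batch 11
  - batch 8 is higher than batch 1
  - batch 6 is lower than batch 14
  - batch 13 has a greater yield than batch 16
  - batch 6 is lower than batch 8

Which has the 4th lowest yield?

batch 3

Chaining the given pairs: batch 12 < batch 2 < batch 1 < batch 3 < batch 16 < batch 6 < batch 8 < batch 11 < batch 4 < batch 13 < batch 14 < batch 9.
Counting 4 from the smallest end gives batch 3.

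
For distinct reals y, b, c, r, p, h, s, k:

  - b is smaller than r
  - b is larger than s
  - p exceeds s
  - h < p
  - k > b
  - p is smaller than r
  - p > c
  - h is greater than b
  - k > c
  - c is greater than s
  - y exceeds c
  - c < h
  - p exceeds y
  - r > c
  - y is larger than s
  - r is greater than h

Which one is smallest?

Chaining upward from s: directly above it, b, c, y, p; then h, k, r.
That covers every other element, and nothing is given below s, so s is the smallest.

s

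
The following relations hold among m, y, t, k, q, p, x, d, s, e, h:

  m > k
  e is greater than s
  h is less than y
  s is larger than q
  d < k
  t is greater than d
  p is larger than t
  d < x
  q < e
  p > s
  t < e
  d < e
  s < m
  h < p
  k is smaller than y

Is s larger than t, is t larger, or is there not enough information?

Following every chain through t: above t we get p, e; below t we get d.
s is not reached, and no chain runs the other way from s to t.
So the given relations leave the order of t and s undetermined.

undetermined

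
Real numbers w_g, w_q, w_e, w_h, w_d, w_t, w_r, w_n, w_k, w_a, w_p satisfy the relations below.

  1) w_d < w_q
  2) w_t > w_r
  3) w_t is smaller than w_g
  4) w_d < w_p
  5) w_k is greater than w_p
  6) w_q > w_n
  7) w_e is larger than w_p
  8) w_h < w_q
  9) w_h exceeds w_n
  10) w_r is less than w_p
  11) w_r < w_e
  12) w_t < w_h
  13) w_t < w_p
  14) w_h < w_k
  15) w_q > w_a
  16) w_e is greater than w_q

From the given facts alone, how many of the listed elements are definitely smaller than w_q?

6

The elements the relations force below w_q are w_n, w_d, w_a, w_r, w_t, w_h — no chain reaches any other.
That is 6.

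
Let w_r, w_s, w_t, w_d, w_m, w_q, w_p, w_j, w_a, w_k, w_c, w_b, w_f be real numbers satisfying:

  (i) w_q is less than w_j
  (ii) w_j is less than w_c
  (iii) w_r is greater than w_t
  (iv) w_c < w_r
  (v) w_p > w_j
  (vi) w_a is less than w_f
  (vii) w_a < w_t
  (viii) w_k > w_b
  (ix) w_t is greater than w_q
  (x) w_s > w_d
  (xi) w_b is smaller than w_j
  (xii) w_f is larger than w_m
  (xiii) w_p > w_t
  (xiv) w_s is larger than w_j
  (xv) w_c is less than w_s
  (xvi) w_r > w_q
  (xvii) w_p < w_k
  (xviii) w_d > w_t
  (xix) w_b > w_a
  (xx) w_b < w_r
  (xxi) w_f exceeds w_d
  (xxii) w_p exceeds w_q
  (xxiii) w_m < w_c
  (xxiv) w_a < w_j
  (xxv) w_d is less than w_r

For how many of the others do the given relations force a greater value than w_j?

5

The elements the relations force above w_j are w_c, w_p, w_r, w_s, w_k — no chain reaches any other.
That is 5.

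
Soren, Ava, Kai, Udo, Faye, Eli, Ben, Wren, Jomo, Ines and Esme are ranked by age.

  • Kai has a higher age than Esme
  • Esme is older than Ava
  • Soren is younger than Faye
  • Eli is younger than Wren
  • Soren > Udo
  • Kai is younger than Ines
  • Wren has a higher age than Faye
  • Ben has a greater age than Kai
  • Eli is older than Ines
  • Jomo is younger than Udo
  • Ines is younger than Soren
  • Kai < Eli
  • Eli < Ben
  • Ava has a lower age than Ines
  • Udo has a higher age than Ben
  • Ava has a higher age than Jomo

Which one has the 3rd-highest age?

Chaining the given pairs: Jomo < Ava < Esme < Kai < Ines < Eli < Ben < Udo < Soren < Faye < Wren.
The 3rd largest is Soren.

Soren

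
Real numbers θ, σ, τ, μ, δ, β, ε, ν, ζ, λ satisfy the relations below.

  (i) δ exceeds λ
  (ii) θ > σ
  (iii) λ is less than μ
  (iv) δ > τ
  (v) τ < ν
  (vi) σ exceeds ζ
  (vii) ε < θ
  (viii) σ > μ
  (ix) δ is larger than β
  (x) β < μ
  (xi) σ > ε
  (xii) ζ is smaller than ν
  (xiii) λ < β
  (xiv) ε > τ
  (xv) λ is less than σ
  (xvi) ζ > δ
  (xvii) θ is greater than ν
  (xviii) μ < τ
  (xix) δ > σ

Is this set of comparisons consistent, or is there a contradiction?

inconsistent

Chaining the given relations yields σ < δ < ζ, so σ < ζ. But one relation states ζ < σ. These cannot both hold.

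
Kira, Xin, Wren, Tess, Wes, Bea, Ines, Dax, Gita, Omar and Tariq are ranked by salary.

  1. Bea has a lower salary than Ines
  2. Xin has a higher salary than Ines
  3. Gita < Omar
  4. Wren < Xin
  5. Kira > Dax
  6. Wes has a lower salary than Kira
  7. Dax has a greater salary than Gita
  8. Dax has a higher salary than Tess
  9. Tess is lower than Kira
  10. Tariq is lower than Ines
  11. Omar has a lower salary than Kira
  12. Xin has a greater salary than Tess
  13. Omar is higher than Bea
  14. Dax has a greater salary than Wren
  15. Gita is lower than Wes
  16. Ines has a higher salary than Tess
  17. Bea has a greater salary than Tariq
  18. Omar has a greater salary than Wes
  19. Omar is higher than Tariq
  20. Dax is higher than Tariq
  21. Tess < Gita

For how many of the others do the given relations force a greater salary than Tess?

7

The elements the relations force above Tess are Gita, Wes, Dax, Ines, Omar, Kira, Xin — no chain reaches any other.
That is 7.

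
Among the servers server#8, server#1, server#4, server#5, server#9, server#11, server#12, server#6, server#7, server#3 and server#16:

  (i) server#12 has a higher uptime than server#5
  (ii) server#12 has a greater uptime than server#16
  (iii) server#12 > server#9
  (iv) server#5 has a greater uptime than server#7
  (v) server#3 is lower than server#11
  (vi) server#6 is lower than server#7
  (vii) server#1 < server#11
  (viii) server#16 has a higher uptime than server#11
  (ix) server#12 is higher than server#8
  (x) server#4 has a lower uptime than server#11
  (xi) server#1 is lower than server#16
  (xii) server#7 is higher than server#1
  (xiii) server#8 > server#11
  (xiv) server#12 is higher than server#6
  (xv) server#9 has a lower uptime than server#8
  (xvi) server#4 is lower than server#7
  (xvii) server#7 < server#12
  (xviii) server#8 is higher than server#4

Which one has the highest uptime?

Chaining downward from server#12: directly below it, server#9, server#6, server#8, server#7, server#16, server#5; then server#4, server#1, server#11; then server#3.
That covers every other element, and nothing is given above server#12, so server#12 is the highest uptime.

server#12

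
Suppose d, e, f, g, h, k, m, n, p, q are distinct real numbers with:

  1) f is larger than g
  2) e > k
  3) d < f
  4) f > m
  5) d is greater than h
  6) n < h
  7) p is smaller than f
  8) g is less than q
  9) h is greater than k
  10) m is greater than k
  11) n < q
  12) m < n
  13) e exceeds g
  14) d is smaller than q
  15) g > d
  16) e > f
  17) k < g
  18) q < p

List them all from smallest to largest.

Each adjacent pair is fixed by a given relation: k < m; m < n; n < h; h < d; d < g; g < q; q < p; p < f; f < e. Chaining them end to end gives the full order.

k < m < n < h < d < g < q < p < f < e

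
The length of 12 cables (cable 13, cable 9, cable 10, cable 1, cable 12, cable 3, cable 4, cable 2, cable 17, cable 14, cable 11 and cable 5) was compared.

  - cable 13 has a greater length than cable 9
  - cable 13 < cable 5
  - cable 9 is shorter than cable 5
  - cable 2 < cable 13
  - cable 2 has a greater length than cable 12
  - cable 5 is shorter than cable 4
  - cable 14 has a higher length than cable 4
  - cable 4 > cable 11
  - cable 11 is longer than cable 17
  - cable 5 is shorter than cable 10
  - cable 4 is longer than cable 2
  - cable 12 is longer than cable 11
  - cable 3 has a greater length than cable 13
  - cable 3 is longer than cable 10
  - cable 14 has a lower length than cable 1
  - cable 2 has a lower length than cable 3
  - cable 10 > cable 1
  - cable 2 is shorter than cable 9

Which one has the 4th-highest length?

cable 14

Piecing the relations together gives one ordering: cable 17 < cable 11 < cable 12 < cable 2 < cable 9 < cable 13 < cable 5 < cable 4 < cable 14 < cable 1 < cable 10 < cable 3.
Counting 4 from the largest end gives cable 14.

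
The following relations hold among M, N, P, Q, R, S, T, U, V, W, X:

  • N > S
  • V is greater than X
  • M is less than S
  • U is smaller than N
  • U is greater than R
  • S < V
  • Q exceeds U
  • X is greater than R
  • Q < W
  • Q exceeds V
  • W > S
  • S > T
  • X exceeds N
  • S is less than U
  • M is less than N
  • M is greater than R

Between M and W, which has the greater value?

M < S < U < N < X < V < Q < W, by transitivity through S, U, N, X, V, Q.
So M < W; W is the larger of the two.

W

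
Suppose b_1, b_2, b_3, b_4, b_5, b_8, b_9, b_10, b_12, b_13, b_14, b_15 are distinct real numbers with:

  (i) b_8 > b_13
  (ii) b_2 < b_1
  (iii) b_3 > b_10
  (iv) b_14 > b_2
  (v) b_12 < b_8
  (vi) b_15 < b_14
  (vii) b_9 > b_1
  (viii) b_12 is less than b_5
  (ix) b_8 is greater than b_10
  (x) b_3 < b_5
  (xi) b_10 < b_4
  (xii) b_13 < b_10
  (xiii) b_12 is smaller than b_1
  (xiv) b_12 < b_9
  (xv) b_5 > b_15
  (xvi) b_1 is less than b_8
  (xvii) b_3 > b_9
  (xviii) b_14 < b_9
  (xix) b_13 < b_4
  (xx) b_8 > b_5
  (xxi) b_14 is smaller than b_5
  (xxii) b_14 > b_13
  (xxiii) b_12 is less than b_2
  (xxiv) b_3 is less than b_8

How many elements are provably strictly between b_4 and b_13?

The relations place b_13 below b_4. An element lies strictly between them when it is forced above b_13 and also forced below b_4.
Above b_13: {b_10, b_14, b_9, b_3, b_5, b_8}. Below b_4: {b_10}.
Intersection: {b_10} — 1.

1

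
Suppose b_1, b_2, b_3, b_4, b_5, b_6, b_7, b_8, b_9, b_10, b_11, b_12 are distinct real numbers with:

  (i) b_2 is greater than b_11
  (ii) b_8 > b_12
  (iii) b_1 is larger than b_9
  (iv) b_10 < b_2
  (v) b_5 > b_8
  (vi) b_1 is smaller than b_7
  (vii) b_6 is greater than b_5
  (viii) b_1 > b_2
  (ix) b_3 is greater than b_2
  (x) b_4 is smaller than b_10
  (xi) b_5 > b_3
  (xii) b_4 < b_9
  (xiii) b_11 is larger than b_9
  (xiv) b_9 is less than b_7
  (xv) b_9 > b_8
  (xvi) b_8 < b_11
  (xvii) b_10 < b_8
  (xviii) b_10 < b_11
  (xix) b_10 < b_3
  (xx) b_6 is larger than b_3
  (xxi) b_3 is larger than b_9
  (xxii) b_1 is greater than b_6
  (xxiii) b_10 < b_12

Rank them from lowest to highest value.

b_4 < b_10 < b_12 < b_8 < b_9 < b_11 < b_2 < b_3 < b_5 < b_6 < b_1 < b_7

Each adjacent pair is fixed by a given relation: b_4 < b_10; b_10 < b_12; b_12 < b_8; b_8 < b_9; b_9 < b_11; b_11 < b_2; b_2 < b_3; b_3 < b_5; b_5 < b_6; b_6 < b_1; b_1 < b_7. Chaining them end to end gives the full order.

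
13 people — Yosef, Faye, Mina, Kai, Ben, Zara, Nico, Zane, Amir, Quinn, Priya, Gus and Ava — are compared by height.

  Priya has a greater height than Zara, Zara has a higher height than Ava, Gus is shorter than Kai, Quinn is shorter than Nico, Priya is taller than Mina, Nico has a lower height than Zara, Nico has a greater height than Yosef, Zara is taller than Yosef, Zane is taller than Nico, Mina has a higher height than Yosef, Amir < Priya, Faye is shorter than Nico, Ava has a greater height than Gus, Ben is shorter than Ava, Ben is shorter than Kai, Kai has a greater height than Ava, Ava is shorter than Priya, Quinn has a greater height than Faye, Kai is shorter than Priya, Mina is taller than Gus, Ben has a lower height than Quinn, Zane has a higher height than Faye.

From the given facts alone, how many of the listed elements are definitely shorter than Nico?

4

The elements the relations force below Nico are Ben, Yosef, Faye, Quinn — no chain reaches any other.
That is 4.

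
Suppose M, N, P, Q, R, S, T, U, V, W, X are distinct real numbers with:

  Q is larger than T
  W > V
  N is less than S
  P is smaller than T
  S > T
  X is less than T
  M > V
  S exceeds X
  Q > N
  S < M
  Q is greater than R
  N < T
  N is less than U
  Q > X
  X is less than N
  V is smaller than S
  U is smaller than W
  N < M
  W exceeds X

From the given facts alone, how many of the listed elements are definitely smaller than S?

From S the given relations immediately reach X, N, V, T.
From those, P — 5 in total.
Nothing else is reachable below S; 5 in all.

5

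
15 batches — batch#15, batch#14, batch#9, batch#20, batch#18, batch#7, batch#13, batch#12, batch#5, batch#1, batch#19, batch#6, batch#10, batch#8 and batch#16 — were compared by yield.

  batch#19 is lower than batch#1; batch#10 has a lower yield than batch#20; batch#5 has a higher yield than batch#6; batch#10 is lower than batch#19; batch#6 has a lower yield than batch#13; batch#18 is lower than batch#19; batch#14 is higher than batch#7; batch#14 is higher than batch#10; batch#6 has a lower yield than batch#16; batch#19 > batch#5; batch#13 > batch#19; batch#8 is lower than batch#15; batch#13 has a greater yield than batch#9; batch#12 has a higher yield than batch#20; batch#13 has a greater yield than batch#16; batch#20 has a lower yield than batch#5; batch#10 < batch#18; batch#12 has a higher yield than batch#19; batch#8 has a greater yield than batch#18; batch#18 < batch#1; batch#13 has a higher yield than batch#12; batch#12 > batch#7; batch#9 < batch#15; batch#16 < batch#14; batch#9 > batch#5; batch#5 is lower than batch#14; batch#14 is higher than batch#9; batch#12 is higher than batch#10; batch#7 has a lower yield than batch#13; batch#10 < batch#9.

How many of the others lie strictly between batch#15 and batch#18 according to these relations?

The relations place batch#18 below batch#15. An element lies strictly between them when it is forced above batch#18 and also forced below batch#15.
Above batch#18: {batch#19, batch#1, batch#8, batch#12, batch#13}. Below batch#15: {batch#6, batch#10, batch#20, batch#5, batch#9, batch#8}.
Intersection: {batch#8} — 1.

1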